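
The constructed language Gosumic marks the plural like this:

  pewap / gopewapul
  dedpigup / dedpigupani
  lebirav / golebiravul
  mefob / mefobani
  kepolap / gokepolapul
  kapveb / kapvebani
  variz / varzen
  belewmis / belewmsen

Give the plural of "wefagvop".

pewap and dedpigup both end in -p yet inflect differently (gopewapul, dedpigupani), so the final letter is not what conditions the rule; the last vowel is.
"wefagvop" has last vowel 'o'. The one such stem in the data (mefob → mefobani) adds -ani, so the same rule applies.
The other patterns: stems whose last vowel is 'a' add go- … -ul around the stem; stems whose last vowel is 'i' delete the last vowel and add -en.
So wefagvop → wefagvopani.

wefagvopani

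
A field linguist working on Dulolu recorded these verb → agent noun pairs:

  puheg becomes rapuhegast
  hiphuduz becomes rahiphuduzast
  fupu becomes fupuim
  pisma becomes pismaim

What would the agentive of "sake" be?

sakeim

"sake" ends in a vowel. The stems ending in a vowel (fupu → fupuim, pisma → pismaim) add -im.
So sake → sakeim.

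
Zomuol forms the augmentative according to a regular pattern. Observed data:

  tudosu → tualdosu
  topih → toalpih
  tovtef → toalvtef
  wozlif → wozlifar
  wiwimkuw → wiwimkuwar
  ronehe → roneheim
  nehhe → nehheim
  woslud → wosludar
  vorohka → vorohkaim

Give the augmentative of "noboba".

nobobaim

"noboba" begins with n-. The one such stem in the data (nehhe → nehheim) adds -im, so the same rule applies.
So noboba → nobobaim.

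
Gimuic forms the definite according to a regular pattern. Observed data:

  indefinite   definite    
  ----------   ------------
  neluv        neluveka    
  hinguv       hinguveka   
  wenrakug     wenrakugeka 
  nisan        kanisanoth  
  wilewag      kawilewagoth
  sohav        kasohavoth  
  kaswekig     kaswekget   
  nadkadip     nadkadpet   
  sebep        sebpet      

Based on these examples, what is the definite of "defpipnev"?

defpipnvet

"defpipnev" has last vowel 'e'. The one such stem in the data (sebep → sebpet) deletes the last vowel and adds -et (as do kaswekig, nadkadip), so the same rule applies.
So defpipnev → defpipnvet.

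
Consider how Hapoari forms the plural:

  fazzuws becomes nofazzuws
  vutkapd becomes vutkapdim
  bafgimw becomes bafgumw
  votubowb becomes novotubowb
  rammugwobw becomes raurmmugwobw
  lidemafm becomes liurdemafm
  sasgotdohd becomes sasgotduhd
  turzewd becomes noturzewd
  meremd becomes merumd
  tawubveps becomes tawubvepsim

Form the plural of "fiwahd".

vutkapd and sasgotdohd both end in -d yet inflect differently (vutkapdim, sasgotduhd), so the final letter is not what conditions the rule; the second-to-last letter is.
"fiwahd" has second-to-last letter 'h'. The one such stem in the data (sasgotdohd → sasgotduhd) changes the last vowel to 'u' (as do meremd, bafgimw), so the same rule applies.
The other patterns: stems whose second-to-last letter is 'p' add -im; stems whose second-to-last letter is 'w' add the prefix no-; stems whose second-to-last letter is 'b' or 'f' insert -ur- after the first vowel.
So fiwahd → fiwuhd.

fiwuhd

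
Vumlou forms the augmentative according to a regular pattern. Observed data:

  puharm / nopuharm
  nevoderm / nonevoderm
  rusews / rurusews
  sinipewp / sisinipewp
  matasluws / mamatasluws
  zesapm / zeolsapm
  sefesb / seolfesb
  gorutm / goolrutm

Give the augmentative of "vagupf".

vaolgupf

puharm and zesapm both end in -m yet inflect differently (nopuharm, zeolsapm), so the final letter is not what conditions the rule; the second-to-last letter is.
"vagupf" has second-to-last letter 'p'. The one such stem in the data (zesapm → zeolsapm) inserts -ol- after the first vowel (as do sefesb, gorutm), so the same rule applies.
So vagupf → vaolgupf.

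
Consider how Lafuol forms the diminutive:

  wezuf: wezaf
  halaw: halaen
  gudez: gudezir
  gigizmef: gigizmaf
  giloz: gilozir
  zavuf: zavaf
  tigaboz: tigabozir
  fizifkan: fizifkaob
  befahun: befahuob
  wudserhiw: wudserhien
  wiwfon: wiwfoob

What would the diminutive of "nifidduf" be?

nifiddaf

"nifidduf" ends in -f. The stems ending in -f (gigizmef → gigizmaf, wezuf → wezaf, zavuf → zavaf) change the last vowel to 'a'.
The other patterns: stems ending in -w drop the final letter and add -en; stems ending in -z add -ir; stems ending in -n drop the final letter and add -ob.
So nifidduf → nifiddaf.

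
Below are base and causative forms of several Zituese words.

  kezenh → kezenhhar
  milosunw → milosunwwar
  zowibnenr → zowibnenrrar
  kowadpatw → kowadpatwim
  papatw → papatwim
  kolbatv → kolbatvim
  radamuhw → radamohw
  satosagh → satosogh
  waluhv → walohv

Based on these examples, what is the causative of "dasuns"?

dasunssar

milosunw and kowadpatw both end in -w yet inflect differently (milosunwwar, kowadpatwim), so the final letter is not what conditions the rule; the second-to-last letter is.
"dasuns" has second-to-last letter 'n'. The stems whose second-to-last letter is 'n' (kezenh → kezenhhar, milosunw → milosunwwar, zowibnenr → zowibnenrrar) double the final consonant and add -ar.
So dasuns → dasunssar.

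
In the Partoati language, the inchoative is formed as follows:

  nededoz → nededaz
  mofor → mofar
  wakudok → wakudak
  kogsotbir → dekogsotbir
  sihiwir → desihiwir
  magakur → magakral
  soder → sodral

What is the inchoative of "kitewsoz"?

mofor and kogsotbir both end in -r yet inflect differently (mofar, dekogsotbir), so the final letter is not what conditions the rule; the last vowel is.
"kitewsoz" has last vowel 'o'. The stems whose last vowel is 'o' (nededoz → nededaz, mofor → mofar, wakudok → wakudak) change the last vowel to 'a'.
The other patterns: stems whose last vowel is 'i' add the prefix de-; stems whose last vowel is 'e' or 'u' delete the last vowel and add -al.
So kitewsoz → kitewsaz.

kitewsaz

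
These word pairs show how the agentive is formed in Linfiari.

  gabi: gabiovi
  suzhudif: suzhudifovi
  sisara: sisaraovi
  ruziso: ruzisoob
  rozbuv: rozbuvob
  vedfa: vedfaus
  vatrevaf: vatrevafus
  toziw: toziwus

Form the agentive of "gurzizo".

sisara and vedfa both end in -a yet inflect differently (sisaraovi, vedfaus), so the final letter is not what conditions the rule; the first letter is.
"gurzizo" begins with g-. The one such stem in the data (gabi → gabiovi) adds -ovi, so the same rule applies.
The other patterns: stems beginning with r- add -ob; stems beginning with t- or v- add -us.
So gurzizo → gurzizoovi.

gurzizoovi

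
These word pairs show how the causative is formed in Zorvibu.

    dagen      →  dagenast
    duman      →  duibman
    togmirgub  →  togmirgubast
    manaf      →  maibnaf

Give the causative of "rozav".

"rozav" has last vowel 'a'. The stems whose last vowel is 'a' (duman → duibman, manaf → maibnaf) insert -ib- after the first vowel.
The other pattern: stems whose last vowel is 'e' or 'u' add -ast.
So rozav → roibzav.

roibzav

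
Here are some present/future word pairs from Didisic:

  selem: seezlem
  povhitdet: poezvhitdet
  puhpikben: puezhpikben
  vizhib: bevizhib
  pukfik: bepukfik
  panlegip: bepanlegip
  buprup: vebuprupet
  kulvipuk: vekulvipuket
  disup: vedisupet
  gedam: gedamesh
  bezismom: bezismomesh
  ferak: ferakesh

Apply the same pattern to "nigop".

nigopesh

panlegip and buprup both end in -p yet inflect differently (bepanlegip, vebuprupet), so the final letter is not what conditions the rule; the last vowel is.
"nigop" has last vowel 'o'. The one such stem in the data (bezismom → bezismomesh) adds -esh, so the same rule applies.
The other patterns: stems whose last vowel is 'e' insert -ez- after the first vowel; stems whose last vowel is 'i' add the prefix be-; stems whose last vowel is 'u' add ve- … -et around the stem.
So nigop → nigopesh.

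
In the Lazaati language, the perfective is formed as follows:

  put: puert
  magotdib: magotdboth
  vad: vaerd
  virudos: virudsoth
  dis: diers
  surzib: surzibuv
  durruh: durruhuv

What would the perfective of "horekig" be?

horekgoth

dis and virudos both end in -s yet inflect differently (diers, virudsoth), so the final letter is not what conditions the rule; the number of vowels is.
"horekig" has 3 vowels. The stems with 3 vowels (virudos → virudsoth, magotdib → magotdboth) delete the last vowel and add -oth.
So horekig → horekgoth.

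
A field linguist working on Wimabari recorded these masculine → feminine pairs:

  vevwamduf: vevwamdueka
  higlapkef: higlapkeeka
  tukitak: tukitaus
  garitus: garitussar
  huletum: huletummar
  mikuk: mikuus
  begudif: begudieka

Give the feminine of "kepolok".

kepolous

mikuk and vevwamduf both have last vowel 'u' yet inflect differently (mikuus, vevwamdueka), so the last vowel is not what conditions the rule; the final letter is.
"kepolok" ends in -k. The stems ending in -k (mikuk → mikuus, tukitak → tukitaus) drop the final letter and add -us.
So kepolok → kepolous.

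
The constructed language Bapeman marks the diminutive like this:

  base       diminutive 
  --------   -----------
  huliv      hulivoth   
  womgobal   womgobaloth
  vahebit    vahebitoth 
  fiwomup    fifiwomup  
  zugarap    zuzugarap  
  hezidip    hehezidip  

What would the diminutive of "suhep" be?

susuhep

"suhep" ends in -p. The stems ending in -p (fiwomup → fifiwomup, hezidip → hehezidip, zugarap → zuzugarap) repeat the first consonant+vowel as a prefix.
The other pattern: stems ending in -l, -t or -v add -oth.
So suhep → susuhep.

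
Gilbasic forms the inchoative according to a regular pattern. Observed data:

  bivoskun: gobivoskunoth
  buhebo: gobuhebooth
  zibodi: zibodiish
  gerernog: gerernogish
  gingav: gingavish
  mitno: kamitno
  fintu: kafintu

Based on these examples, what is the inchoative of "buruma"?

buhebo and mitno both end in -o yet inflect differently (gobuhebooth, kamitno), so the final letter is not what conditions the rule; the first letter is.
"buruma" begins with b-. The stems beginning with b- (bivoskun → gobivoskunoth, buhebo → gobuhebooth) add go- … -oth around the stem.
The other patterns: stems beginning with g- or z- add -ish; stems beginning with f- or m- add the prefix ka-.
So buruma → goburumaoth.

goburumaoth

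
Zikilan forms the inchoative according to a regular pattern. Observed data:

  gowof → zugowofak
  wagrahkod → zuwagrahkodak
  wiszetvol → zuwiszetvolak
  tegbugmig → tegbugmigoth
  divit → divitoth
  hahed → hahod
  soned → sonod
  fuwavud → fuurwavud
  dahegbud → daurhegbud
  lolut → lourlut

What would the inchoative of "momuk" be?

mourmuk

"momuk" has last vowel 'u'. The stems whose last vowel is 'u' (fuwavud → fuurwavud, dahegbud → daurhegbud, lolut → lourlut) insert -ur- after the first vowel.
So momuk → mourmuk.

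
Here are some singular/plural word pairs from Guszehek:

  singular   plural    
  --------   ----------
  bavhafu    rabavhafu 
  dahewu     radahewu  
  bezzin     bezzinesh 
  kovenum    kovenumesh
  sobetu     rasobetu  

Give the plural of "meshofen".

"meshofen" ends in a consonant. The stems ending in a consonant (bezzin → bezzinesh, kovenum → kovenumesh) add -esh.
The other pattern: stems ending in a vowel add the prefix ra-.
So meshofen → meshofenesh.

meshofenesh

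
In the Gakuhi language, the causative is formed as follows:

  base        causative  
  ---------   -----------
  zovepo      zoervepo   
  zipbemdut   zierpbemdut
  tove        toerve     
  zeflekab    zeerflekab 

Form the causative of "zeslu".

zeerslu

Every pair shown (zovepo → zoervepo, zipbemdut → zierpbemdut, tove → toerve, …) follows the same rule: insert -er- after the first vowel.
So zeslu → zeerslu.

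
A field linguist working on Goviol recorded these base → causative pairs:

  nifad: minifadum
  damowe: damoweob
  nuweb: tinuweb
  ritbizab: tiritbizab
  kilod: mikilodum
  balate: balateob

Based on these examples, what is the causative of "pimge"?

pimgeob

"pimge" ends in -e. The stems ending in -e (damowe → damoweob, balate → balateob) add -ob.
So pimge → pimgeob.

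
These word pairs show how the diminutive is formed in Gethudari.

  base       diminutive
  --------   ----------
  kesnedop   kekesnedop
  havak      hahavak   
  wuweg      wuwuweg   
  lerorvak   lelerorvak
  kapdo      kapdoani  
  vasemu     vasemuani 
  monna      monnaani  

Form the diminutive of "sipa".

kapdo and kesnedop both have last vowel 'o' yet inflect differently (kapdoani, kekesnedop), so the last vowel is not what conditions the rule; whether the stem ends in a vowel or a consonant is.
"sipa" ends in a vowel. The stems ending in a vowel (monna → monnaani, kapdo → kapdoani, vasemu → vasemuani) add -ani.
So sipa → sipaani.

sipaani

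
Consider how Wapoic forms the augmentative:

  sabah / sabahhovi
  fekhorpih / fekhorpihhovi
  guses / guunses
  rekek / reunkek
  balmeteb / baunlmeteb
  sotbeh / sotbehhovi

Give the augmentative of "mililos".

miunlilos

"mililos" ends in -s. The one such stem in the data (guses → guunses) inserts -un- after the first vowel (as do rekek, balmeteb), so the same rule applies.
So mililos → miunlilos.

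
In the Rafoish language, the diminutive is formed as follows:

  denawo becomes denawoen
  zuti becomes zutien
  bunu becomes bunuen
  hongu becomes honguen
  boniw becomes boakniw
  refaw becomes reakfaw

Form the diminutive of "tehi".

"tehi" ends in a vowel. The stems ending in a vowel (denawo → denawoen, zuti → zutien, bunu → bunuen) add -en.
The other pattern: stems ending in a consonant insert -ak- after the first vowel.
So tehi → tehien.

tehien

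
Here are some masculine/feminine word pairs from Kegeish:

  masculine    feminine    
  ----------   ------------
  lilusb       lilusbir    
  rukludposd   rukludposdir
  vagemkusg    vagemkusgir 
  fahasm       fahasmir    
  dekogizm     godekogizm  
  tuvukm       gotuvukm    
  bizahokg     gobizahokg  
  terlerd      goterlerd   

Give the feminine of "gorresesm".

gorresesmir

"gorresesm" has second-to-last letter 's'. The stems whose second-to-last letter is 's' (lilusb → lilusbir, rukludposd → rukludposdir, vagemkusg → vagemkusgir) add -ir.
The other pattern: stems whose second-to-last letter is 'k', 'r' or 'z' add the prefix go-.
So gorresesm → gorresesmir.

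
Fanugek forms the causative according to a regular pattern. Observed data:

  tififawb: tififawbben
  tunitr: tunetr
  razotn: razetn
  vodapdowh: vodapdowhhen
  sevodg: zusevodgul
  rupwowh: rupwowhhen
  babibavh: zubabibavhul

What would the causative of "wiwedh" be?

zuwiwedhul

rupwowh and babibavh both end in -h yet inflect differently (rupwowhhen, zubabibavhul), so the final letter is not what conditions the rule; the second-to-last letter is.
"wiwedh" has second-to-last letter 'd'. The one such stem in the data (sevodg → zusevodgul) adds zu- … -ul around the stem, so the same rule applies.
The other patterns: stems whose second-to-last letter is 't' change the last vowel to 'e'; stems whose second-to-last letter is 'w' double the final consonant and add -en.
So wiwedh → zuwiwedhul.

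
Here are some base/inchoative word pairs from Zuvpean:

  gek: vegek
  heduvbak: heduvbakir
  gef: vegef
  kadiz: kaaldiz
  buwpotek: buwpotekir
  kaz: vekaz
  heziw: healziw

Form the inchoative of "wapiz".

kaz and kadiz both end in -z yet inflect differently (vekaz, kaaldiz), so the final letter is not what conditions the rule; the number of vowels is.
"wapiz" has 2 vowels. The stems with 2 vowels (kadiz → kaaldiz, heziw → healziw) insert -al- after the first vowel.
The other patterns: stems with 1 vowel add the prefix ve-; stems with 3 vowels add -ir.
So wapiz → waalpiz.

waalpiz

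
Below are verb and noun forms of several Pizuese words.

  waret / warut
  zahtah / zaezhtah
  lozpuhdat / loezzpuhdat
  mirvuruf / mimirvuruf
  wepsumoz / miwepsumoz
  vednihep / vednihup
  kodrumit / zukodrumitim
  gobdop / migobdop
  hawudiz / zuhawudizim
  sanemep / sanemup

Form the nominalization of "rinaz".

rieznaz

lozpuhdat and kodrumit both end in -t yet inflect differently (loezzpuhdat, zukodrumitim), so the final letter is not what conditions the rule; the last vowel is.
"rinaz" has last vowel 'a'. The stems whose last vowel is 'a' (lozpuhdat → loezzpuhdat, zahtah → zaezhtah) insert -ez- after the first vowel.
So rinaz → rieznaz.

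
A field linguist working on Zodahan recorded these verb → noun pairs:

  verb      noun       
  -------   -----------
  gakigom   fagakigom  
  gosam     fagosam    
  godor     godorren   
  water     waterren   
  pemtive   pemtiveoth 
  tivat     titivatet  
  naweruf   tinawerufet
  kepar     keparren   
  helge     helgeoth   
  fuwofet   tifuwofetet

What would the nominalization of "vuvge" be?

vuvgeoth

"vuvge" ends in -e. The stems ending in -e (helge → helgeoth, pemtive → pemtiveoth) add -oth.
So vuvge → vuvgeoth.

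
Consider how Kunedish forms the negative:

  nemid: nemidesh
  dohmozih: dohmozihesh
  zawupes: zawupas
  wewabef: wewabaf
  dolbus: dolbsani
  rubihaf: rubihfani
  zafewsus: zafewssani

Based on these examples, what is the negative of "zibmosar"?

zibmosrani

"zibmosar" has last vowel 'a'. The one such stem in the data (rubihaf → rubihfani) deletes the last vowel and adds -ani (as do dolbus, zafewsus), so the same rule applies.
The other patterns: stems whose last vowel is 'i' add -esh; stems whose last vowel is 'e' change the last vowel to 'a'.
So zibmosar → zibmosrani.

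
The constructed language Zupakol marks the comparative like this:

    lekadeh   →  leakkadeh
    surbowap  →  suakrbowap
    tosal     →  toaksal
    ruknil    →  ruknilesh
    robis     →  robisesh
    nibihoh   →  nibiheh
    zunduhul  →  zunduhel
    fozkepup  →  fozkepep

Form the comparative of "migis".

migisesh

tosal and ruknil both end in -l yet inflect differently (toaksal, ruknilesh), so the final letter is not what conditions the rule; the last vowel is.
"migis" has last vowel 'i'. The stems whose last vowel is 'i' (ruknil → ruknilesh, robis → robisesh) add -esh.
So migis → migisesh.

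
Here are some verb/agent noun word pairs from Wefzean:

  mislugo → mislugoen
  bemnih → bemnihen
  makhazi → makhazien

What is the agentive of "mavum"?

Every pair shown (mislugo → mislugoen, bemnih → bemnihen, makhazi → makhazien) follows the same rule: add -en.
So mavum → mavumen.

mavumen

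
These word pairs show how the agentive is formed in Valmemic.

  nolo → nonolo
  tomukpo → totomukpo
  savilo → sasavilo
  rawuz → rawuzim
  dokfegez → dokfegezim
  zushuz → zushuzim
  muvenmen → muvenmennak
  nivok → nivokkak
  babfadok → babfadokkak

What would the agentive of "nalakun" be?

nalakunnak

"nalakun" ends in -n. The one such stem in the data (muvenmen → muvenmennak) doubles the final consonant and adds -ak (as do nivok, babfadok), so the same rule applies.
The other patterns: stems ending in -o repeat the first consonant+vowel as a prefix; stems ending in -z add -im.
So nalakun → nalakunnak.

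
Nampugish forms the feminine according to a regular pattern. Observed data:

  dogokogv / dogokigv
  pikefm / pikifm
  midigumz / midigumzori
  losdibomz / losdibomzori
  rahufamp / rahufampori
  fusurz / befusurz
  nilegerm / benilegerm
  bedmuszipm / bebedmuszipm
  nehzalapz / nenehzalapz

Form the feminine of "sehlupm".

sesehlupm

midigumz and fusurz both end in -z yet inflect differently (midigumzori, befusurz), so the final letter is not what conditions the rule; the second-to-last letter is.
"sehlupm" has second-to-last letter 'p'. The stems whose second-to-last letter is 'p' (bedmuszipm → bebedmuszipm, nehzalapz → nenehzalapz) repeat the first consonant+vowel as a prefix.
The other patterns: stems whose second-to-last letter is 'f' or 'g' change the last vowel to 'i'; stems whose second-to-last letter is 'm' add -ori; stems whose second-to-last letter is 'r' add the prefix be-.
So sehlupm → sesehlupm.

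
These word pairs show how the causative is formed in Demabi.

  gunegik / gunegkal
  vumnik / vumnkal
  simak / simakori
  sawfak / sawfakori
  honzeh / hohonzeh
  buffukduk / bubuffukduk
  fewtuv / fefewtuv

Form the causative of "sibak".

sibakori

gunegik and simak both end in -k yet inflect differently (gunegkal, simakori), so the final letter is not what conditions the rule; the last vowel is.
"sibak" has last vowel 'a'. The stems whose last vowel is 'a' (simak → simakori, sawfak → sawfakori) add -ori.
The other patterns: stems whose last vowel is 'i' delete the last vowel and add -al; stems whose last vowel is 'e' or 'u' repeat the first consonant+vowel as a prefix.
So sibak → sibakori.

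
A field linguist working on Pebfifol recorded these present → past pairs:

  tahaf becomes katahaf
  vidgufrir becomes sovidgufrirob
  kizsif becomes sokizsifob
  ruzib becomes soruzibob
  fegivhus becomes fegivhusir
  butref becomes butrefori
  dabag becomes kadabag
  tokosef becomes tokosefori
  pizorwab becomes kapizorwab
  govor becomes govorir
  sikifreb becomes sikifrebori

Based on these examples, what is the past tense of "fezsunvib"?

"fezsunvib" has last vowel 'i'. The stems whose last vowel is 'i' (kizsif → sokizsifob, ruzib → soruzibob, vidgufrir → sovidgufrirob) add so- … -ob around the stem.
The other patterns: stems whose last vowel is 'e' add -ori; stems whose last vowel is 'o' or 'u' add -ir; stems whose last vowel is 'a' add the prefix ka-.
So fezsunvib → sofezsunvibob.

sofezsunvibob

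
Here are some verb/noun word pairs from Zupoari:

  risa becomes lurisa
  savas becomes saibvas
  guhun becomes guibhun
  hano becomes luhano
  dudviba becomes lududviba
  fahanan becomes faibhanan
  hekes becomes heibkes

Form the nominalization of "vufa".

fahanan and dudviba both have last vowel 'a' yet inflect differently (faibhanan, lududviba), so the last vowel is not what conditions the rule; whether the stem ends in a vowel or a consonant is.
"vufa" ends in a vowel. The stems ending in a vowel (dudviba → lududviba, hano → luhano, risa → lurisa) add the prefix lu-.
The other pattern: stems ending in a consonant insert -ib- after the first vowel.
So vufa → luvufa.

luvufa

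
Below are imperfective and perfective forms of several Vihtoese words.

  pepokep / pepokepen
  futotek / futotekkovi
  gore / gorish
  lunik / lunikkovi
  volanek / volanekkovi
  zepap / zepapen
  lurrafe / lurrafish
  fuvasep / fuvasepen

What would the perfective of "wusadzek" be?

wusadzekkovi

"wusadzek" ends in -k. The stems ending in -k (futotek → futotekkovi, lunik → lunikkovi, volanek → volanekkovi) double the final consonant and add -ovi.
The other patterns: stems ending in -p add -en; stems ending in -e drop the final letter and add -ish.
So wusadzek → wusadzekkovi.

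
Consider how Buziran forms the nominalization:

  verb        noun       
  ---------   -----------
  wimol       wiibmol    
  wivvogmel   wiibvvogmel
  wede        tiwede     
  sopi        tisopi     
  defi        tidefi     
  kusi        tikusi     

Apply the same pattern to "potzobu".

wivvogmel and wede both have last vowel 'e' yet inflect differently (wiibvvogmel, tiwede), so the last vowel is not what conditions the rule; whether the stem ends in a vowel or a consonant is.
"potzobu" ends in a vowel. The stems ending in a vowel (wede → tiwede, sopi → tisopi, defi → tidefi) add the prefix ti-.
The other pattern: stems ending in a consonant insert -ib- after the first vowel.
So potzobu → tipotzobu.

tipotzobu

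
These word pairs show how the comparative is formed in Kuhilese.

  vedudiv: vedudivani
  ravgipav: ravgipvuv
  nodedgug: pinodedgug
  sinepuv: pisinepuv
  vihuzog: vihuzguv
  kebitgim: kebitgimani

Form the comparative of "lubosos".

lubossuv

"lubosos" has last vowel 'o'. The one such stem in the data (vihuzog → vihuzguv) deletes the last vowel and adds -uv (as does ravgipav), so the same rule applies.
So lubosos → lubossuv.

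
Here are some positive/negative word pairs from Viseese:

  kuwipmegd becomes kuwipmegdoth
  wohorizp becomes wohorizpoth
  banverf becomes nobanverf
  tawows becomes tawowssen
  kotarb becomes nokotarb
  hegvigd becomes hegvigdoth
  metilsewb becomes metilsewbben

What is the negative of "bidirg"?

metilsewb and kotarb both end in -b yet inflect differently (metilsewbben, nokotarb), so the final letter is not what conditions the rule; the second-to-last letter is.
"bidirg" has second-to-last letter 'r'. The stems whose second-to-last letter is 'r' (kotarb → nokotarb, banverf → nobanverf) add the prefix no-.
The other patterns: stems whose second-to-last letter is 'w' double the final consonant and add -en; stems whose second-to-last letter is 'g' or 'z' add -oth.
So bidirg → nobidirg.

nobidirg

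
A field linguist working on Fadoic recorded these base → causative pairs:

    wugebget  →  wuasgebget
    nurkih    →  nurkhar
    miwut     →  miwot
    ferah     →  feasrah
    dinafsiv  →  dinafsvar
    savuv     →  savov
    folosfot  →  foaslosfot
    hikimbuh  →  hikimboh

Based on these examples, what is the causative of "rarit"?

rartar

hikimbuh and nurkih both end in -h yet inflect differently (hikimboh, nurkhar), so the final letter is not what conditions the rule; the last vowel is.
"rarit" has last vowel 'i'. The stems whose last vowel is 'i' (nurkih → nurkhar, dinafsiv → dinafsvar) delete the last vowel and add -ar.
The other patterns: stems whose last vowel is 'u' change the last vowel to 'o'; stems whose last vowel is 'a', 'e' or 'o' insert -as- after the first vowel.
So rarit → rartar.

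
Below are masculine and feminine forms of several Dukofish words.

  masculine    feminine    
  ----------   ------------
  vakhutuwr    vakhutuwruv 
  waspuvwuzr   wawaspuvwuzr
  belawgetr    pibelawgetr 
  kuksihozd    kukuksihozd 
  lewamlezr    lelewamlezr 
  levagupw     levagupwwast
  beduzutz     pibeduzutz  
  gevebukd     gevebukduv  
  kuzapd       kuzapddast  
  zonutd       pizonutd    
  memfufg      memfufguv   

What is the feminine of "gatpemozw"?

"gatpemozw" has second-to-last letter 'z'. The stems whose second-to-last letter is 'z' (kuksihozd → kukuksihozd, waspuvwuzr → wawaspuvwuzr, lewamlezr → lelewamlezr) repeat the first consonant+vowel as a prefix.
The other patterns: stems whose second-to-last letter is 't' add the prefix pi-; stems whose second-to-last letter is 'p' double the final consonant and add -ast; stems whose second-to-last letter is 'f', 'k' or 'w' add -uv.
So gatpemozw → gagatpemozw.

gagatpemozw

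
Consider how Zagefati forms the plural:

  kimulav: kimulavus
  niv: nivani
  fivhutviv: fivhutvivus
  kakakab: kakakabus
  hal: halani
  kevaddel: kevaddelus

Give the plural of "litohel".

hal and kevaddel both end in -l yet inflect differently (halani, kevaddelus), so the final letter is not what conditions the rule; the number of vowels is.
"litohel" has 3 vowels. The stems with 3 vowels (kevaddel → kevaddelus, kimulav → kimulavus, fivhutviv → fivhutvivus) add -us.
The other pattern: stems with 1 vowel add -ani.
So litohel → litohelus.

litohelus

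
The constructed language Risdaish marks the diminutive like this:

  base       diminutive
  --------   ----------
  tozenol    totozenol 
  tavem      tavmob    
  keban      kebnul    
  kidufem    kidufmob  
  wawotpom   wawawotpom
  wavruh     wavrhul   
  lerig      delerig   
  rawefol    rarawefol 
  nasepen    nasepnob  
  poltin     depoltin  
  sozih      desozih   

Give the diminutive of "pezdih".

depezdih

nasepen and poltin both end in -n yet inflect differently (nasepnob, depoltin), so the final letter is not what conditions the rule; the last vowel is.
"pezdih" has last vowel 'i'. The stems whose last vowel is 'i' (poltin → depoltin, lerig → delerig, sozih → desozih) add the prefix de-.
So pezdih → depezdih.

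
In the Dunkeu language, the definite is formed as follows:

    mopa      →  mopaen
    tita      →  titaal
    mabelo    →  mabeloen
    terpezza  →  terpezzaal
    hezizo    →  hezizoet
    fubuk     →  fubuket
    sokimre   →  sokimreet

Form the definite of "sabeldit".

sabelditet

tita and mopa both end in -a yet inflect differently (titaal, mopaen), so the final letter is not what conditions the rule; the first letter is.
"sabeldit" begins with s-. The one such stem in the data (sokimre → sokimreet) adds -et, so the same rule applies.
The other patterns: stems beginning with t- add -al; stems beginning with m- add -en.
So sabeldit → sabelditet.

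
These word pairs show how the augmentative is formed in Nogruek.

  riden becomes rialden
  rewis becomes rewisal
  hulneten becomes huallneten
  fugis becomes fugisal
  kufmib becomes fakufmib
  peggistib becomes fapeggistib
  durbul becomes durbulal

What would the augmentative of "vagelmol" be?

"vagelmol" ends in -l. The one such stem in the data (durbul → durbulal) adds -al, so the same rule applies.
So vagelmol → vagelmolal.

vagelmolal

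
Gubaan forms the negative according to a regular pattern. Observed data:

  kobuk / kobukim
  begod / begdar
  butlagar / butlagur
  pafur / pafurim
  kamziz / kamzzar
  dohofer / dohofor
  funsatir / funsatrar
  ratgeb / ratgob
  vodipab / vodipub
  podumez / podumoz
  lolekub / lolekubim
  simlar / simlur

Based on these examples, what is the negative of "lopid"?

lopdar

lolekub and ratgeb both end in -b yet inflect differently (lolekubim, ratgob), so the final letter is not what conditions the rule; the last vowel is.
"lopid" has last vowel 'i'. The stems whose last vowel is 'i' (funsatir → funsatrar, kamziz → kamzzar) delete the last vowel and add -ar.
The other patterns: stems whose last vowel is 'u' add -im; stems whose last vowel is 'e' change the last vowel to 'o'; stems whose last vowel is 'a' change the last vowel to 'u'.
So lopid → lopdar.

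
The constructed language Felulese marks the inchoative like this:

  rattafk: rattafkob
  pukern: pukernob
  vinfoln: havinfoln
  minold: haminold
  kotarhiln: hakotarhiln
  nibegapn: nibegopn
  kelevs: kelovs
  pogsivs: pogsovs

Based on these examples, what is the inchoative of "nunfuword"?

"nunfuword" has second-to-last letter 'r'. The one such stem in the data (pukern → pukernob) adds -ob, so the same rule applies.
The other patterns: stems whose second-to-last letter is 'l' add the prefix ha-; stems whose second-to-last letter is 'p' or 'v' change the last vowel to 'o'.
So nunfuword → nunfuwordob.

nunfuwordob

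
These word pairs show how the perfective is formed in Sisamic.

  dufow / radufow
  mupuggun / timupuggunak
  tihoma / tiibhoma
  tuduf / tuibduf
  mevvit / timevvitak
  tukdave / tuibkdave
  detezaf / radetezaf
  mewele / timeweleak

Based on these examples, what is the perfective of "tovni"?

tuduf and detezaf both end in -f yet inflect differently (tuibduf, radetezaf), so the final letter is not what conditions the rule; the first letter is.
"tovni" begins with t-. The stems beginning with t- (tuduf → tuibduf, tihoma → tiibhoma, tukdave → tuibkdave) insert -ib- after the first vowel.
The other patterns: stems beginning with d- add the prefix ra-; stems beginning with m- add ti- … -ak around the stem.
So tovni → toibvni.

toibvni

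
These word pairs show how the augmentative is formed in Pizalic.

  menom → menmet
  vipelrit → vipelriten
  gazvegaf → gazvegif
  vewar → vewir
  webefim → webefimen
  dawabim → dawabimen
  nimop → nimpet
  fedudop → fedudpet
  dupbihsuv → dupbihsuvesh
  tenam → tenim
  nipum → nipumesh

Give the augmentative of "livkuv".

livkuvesh

nipum and dawabim both end in -m yet inflect differently (nipumesh, dawabimen), so the final letter is not what conditions the rule; the last vowel is.
"livkuv" has last vowel 'u'. The stems whose last vowel is 'u' (nipum → nipumesh, dupbihsuv → dupbihsuvesh) add -esh.
The other patterns: stems whose last vowel is 'i' add -en; stems whose last vowel is 'a' change the last vowel to 'i'; stems whose last vowel is 'o' delete the last vowel and add -et.
So livkuv → livkuvesh.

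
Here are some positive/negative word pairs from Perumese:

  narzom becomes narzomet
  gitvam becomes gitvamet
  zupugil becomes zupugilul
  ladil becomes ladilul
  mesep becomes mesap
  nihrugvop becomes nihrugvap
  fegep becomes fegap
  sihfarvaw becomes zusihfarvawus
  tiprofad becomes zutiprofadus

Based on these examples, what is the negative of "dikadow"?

zudikadowus

"dikadow" ends in -w. The one such stem in the data (sihfarvaw → zusihfarvawus) adds zu- … -us around the stem, so the same rule applies.
So dikadow → zudikadowus.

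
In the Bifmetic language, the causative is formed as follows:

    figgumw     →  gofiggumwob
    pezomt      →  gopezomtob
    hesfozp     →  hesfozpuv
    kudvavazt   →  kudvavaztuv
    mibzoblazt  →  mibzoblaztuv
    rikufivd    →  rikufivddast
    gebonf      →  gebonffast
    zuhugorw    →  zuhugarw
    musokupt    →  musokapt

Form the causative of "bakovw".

pezomt and kudvavazt both end in -t yet inflect differently (gopezomtob, kudvavaztuv), so the final letter is not what conditions the rule; the second-to-last letter is.
"bakovw" has second-to-last letter 'v'. The one such stem in the data (rikufivd → rikufivddast) doubles the final consonant and adds -ast (as does gebonf), so the same rule applies.
The other patterns: stems whose second-to-last letter is 'm' add go- … -ob around the stem; stems whose second-to-last letter is 'z' add -uv; stems whose second-to-last letter is 'p' or 'r' change the last vowel to 'a'.
So bakovw → bakovwwast.

bakovwwast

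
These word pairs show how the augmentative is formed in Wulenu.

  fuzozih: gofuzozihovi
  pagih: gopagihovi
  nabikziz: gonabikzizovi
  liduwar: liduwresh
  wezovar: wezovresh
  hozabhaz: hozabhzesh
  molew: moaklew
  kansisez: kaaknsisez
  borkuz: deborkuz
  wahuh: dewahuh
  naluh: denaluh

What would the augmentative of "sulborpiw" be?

gosulborpiwovi

nabikziz and hozabhaz both end in -z yet inflect differently (gonabikzizovi, hozabhzesh), so the final letter is not what conditions the rule; the last vowel is.
"sulborpiw" has last vowel 'i'. The stems whose last vowel is 'i' (fuzozih → gofuzozihovi, pagih → gopagihovi, nabikziz → gonabikzizovi) add go- … -ovi around the stem.
So sulborpiw → gosulborpiwovi.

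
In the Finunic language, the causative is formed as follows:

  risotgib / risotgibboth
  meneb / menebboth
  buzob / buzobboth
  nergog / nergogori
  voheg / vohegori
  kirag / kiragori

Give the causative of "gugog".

buzob and nergog both have last vowel 'o' yet inflect differently (buzobboth, nergogori), so the last vowel is not what conditions the rule; the final letter is.
"gugog" ends in -g. The stems ending in -g (nergog → nergogori, voheg → vohegori, kirag → kiragori) add -ori.
So gugog → gugogori.

gugogori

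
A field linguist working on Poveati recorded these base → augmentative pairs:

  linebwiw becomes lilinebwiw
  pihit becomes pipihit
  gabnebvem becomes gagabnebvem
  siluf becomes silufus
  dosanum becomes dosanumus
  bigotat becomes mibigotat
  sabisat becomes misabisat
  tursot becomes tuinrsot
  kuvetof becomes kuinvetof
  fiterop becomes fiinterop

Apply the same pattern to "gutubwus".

gutubwusus

"gutubwus" has last vowel 'u'. The stems whose last vowel is 'u' (siluf → silufus, dosanum → dosanumus) add -us.
The other patterns: stems whose last vowel is 'e' or 'i' repeat the first consonant+vowel as a prefix; stems whose last vowel is 'a' add the prefix mi-; stems whose last vowel is 'o' insert -in- after the first vowel.
So gutubwus → gutubwusus.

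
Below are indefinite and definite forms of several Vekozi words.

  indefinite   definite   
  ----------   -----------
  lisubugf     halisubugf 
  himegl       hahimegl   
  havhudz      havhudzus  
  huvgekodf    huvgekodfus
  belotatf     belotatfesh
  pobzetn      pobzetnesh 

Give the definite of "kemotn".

kemotnesh

lisubugf and huvgekodf both end in -f yet inflect differently (halisubugf, huvgekodfus), so the final letter is not what conditions the rule; the second-to-last letter is.
"kemotn" has second-to-last letter 't'. The stems whose second-to-last letter is 't' (belotatf → belotatfesh, pobzetn → pobzetnesh) add -esh.
So kemotn → kemotnesh.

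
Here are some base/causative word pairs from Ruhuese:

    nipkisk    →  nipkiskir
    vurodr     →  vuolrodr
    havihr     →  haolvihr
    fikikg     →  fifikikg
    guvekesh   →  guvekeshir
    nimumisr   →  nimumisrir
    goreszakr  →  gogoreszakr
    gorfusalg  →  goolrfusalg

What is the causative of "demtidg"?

deolmtidg

goreszakr and nimumisr both end in -r yet inflect differently (gogoreszakr, nimumisrir), so the final letter is not what conditions the rule; the second-to-last letter is.
"demtidg" has second-to-last letter 'd'. The one such stem in the data (vurodr → vuolrodr) inserts -ol- after the first vowel (as do havihr, gorfusalg), so the same rule applies.
So demtidg → deolmtidg.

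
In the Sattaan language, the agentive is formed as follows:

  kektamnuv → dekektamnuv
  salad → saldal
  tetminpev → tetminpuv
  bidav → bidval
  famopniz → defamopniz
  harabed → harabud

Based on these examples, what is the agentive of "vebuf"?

devebuf

harabed and salad both end in -d yet inflect differently (harabud, saldal), so the final letter is not what conditions the rule; the last vowel is.
"vebuf" has last vowel 'u'. The one such stem in the data (kektamnuv → dekektamnuv) adds the prefix de-, so the same rule applies.
So vebuf → devebuf.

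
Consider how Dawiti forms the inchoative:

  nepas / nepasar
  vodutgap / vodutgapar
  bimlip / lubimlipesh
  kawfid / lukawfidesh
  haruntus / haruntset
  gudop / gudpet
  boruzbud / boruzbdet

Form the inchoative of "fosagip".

vodutgap and bimlip both end in -p yet inflect differently (vodutgapar, lubimlipesh), so the final letter is not what conditions the rule; the last vowel is.
"fosagip" has last vowel 'i'. The stems whose last vowel is 'i' (bimlip → lubimlipesh, kawfid → lukawfidesh) add lu- … -esh around the stem.
So fosagip → lufosagipesh.

lufosagipesh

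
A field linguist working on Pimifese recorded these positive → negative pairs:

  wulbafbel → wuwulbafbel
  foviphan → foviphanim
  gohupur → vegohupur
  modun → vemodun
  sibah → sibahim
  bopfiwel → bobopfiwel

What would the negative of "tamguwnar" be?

modun and foviphan both end in -n yet inflect differently (vemodun, foviphanim), so the final letter is not what conditions the rule; the last vowel is.
"tamguwnar" has last vowel 'a'. The stems whose last vowel is 'a' (foviphan → foviphanim, sibah → sibahim) add -im.
So tamguwnar → tamguwnarim.

tamguwnarim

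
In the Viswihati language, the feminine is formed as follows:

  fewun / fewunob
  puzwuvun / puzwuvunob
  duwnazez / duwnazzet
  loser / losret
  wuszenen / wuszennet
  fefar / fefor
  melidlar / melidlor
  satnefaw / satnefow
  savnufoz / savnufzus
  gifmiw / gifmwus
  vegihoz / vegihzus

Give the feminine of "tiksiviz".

fewun and wuszenen both end in -n yet inflect differently (fewunob, wuszennet), so the final letter is not what conditions the rule; the last vowel is.
"tiksiviz" has last vowel 'i'. The one such stem in the data (gifmiw → gifmwus) deletes the last vowel and adds -us (as do savnufoz, vegihoz), so the same rule applies.
So tiksiviz → tiksivzus.

tiksivzus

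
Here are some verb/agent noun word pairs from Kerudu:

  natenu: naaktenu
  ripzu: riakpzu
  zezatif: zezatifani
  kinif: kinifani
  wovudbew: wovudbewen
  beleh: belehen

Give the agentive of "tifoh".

tifohen

natenu and zezatif both have 3 vowels yet inflect differently (naaktenu, zezatifani), so the number of vowels is not what conditions the rule; the final letter is.
"tifoh" ends in -h. The one such stem in the data (beleh → belehen) adds -en, so the same rule applies.
So tifoh → tifohen.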